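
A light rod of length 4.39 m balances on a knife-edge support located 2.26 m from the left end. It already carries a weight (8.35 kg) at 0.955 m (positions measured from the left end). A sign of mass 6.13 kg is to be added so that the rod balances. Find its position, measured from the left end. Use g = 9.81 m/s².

Take moments about the knife-edge support (at 2.26 m from the left end).
Weight: 8.35 × 9.81 = 81.91 N down at 0.955 m → arm 1.305 m, τ = 81.91 × 1.305 = 106.9 N·m counterclockwise.
Net moment of existing loads = 106.9 N·m counterclockwise.
The sign weighs 6.13 × 9.81 = 60.14 N and must supply an equal clockwise moment, so its lever arm about the knife-edge support is 106.9 / 60.14 = 1.78 m.
That puts it at 2.26 + 1.78 = 4.04 m from the left end.

x ≈ 4.04 m from the left end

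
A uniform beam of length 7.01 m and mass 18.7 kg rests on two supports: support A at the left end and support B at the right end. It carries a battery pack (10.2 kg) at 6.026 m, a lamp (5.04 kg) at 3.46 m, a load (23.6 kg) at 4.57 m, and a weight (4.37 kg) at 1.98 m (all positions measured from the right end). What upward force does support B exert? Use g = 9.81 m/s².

Choose support A as the axis so its reaction then has zero moment arm.
Beam weight: 18.7 × 9.81 = 183.4 N down at 3.505 m → arm 3.505 m, τ = 183.4 × 3.505 = 642.8 N·m clockwise.
Battery pack: 10.2 × 9.81 = 100.1 N down at 6.026 m → arm 0.984 m, τ = 100.1 × 0.984 = 98.5 N·m clockwise.
Lamp: 5.04 × 9.81 = 49.44 N down at 3.46 m → arm 3.55 m, τ = 49.44 × 3.55 = 175.5 N·m clockwise.
Load: 23.6 × 9.81 = 231.5 N down at 4.57 m → arm 2.44 m, τ = 231.5 × 2.44 = 564.9 N·m clockwise.
Weight: 4.37 × 9.81 = 42.87 N down at 1.98 m → arm 5.03 m, τ = 42.87 × 5.03 = 215.6 N·m clockwise.
Net load moment about support A = 1697 N·m clockwise.
Reaction R at support B is upward at 0 m, arm 7.01 m → moment R × 7.01 counterclockwise.
Στ = 0 ⇒ R × 7.01 = 1697 ⇒ R = 242 N.

R_B ≈ 242 N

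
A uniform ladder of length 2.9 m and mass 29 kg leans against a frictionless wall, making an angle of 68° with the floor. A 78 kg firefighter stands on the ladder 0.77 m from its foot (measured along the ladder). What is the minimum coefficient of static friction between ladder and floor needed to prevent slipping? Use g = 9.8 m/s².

μ_min ≈ 0.133

Choose the foot of the ladder as the axis so the floor normal and friction both act there and drop out.
Ladder weight 29×9.8 = 284.2 N acts at 1.45 m along the ladder; its horizontal arm is 1.45·cos68° = 0.5432 m → τ = 154.4 N·m clockwise.
Firefighter: 78×9.8 = 764.4 N at 0.77 m → arm 0.2884 m → τ = 220.5 N·m clockwise.
Wall normal N acts horizontally at the top; its moment arm is the height L sinθ = 2.9·sin68° = 2.689 m, counterclockwise.
Setting net torque to zero: N × 2.689 = 374.9 → N = 139.4 N.
ΣFx = 0 ⇒ f = N_wall = 139.4 N. ΣFy = 0 ⇒ N_floor = 1049 N.
μ_min = f / N_floor = 139.4 / 1049 = 0.133.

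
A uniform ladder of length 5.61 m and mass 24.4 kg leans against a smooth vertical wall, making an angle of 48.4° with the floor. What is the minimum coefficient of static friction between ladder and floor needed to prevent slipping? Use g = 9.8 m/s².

μ_min ≈ 0.444

Sum moments about the foot of the ladder (the floor normal and friction both act there and drop out).
Ladder weight 24.4×9.8 = 239.1 N acts at 2.805 m along the ladder; its horizontal arm is 2.805·cos48.4° = 1.862 m → τ = 445.2 N·m clockwise.
Wall normal N acts horizontally at the top; its moment arm is the height L sinθ = 5.61·sin48.4° = 4.195 m, counterclockwise.
Setting net torque to zero: N × 4.195 = 445.2 → N = 106.1 N.
ΣFx = 0 ⇒ f = N_wall = 106.1 N. ΣFy = 0 ⇒ N_floor = 239.1 N.
μ_min = f / N_floor = 106.1 / 239.1 = 0.444.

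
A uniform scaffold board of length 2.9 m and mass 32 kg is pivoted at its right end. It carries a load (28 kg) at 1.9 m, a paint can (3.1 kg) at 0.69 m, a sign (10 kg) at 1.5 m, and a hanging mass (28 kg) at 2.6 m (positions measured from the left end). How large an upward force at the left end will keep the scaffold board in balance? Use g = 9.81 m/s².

F ≈ 351 N

Taking torques about the right end:
Beam weight: 32 × 9.81 = 313.9 N down at 1.45 m → arm 1.45 m, τ = 313.9 × 1.45 = 455.2 N·m counterclockwise.
Load: 28 × 9.81 = 274.7 N down at 1.9 m → arm 1 m, τ = 274.7 × 1 = 274.7 N·m counterclockwise.
Paint can: 3.1 × 9.81 = 30.41 N down at 0.69 m → arm 2.21 m, τ = 30.41 × 2.21 = 67.21 N·m counterclockwise.
Sign: 10 × 9.81 = 98.1 N down at 1.5 m → arm 1.4 m, τ = 98.1 × 1.4 = 137.3 N·m counterclockwise.
Hanging mass: 28 × 9.81 = 274.7 N down at 2.6 m → arm 0.3 m, τ = 274.7 × 0.3 = 82.41 N·m counterclockwise.
Net moment of the loads = 1017 N·m counterclockwise.
The upward force F acts at the left end, arm 2.9 m, giving F × 2.9 clockwise.
Balancing moments: F × 2.9 = 1017, giving F = 1017 / 2.9 = 351 N.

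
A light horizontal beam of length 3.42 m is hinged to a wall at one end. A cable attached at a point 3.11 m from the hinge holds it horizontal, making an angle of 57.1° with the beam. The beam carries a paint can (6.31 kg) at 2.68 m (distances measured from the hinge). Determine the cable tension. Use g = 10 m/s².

Choose the hinge as the axis so the unknown hinge reaction has zero arm there.
Paint can: 6.31 × 10 = 63.1 N down at 2.68 m → arm 2.68 m, τ = 63.1 × 2.68 = 169.1 N·m clockwise.
Total clockwise load moment = 169.1 N·m.
The cable tension T acts at 3.11 m; only its component perpendicular to the beam, T sinθ, produces torque. sin 57.1° = 0.8396.
Balancing moments: T × 3.11 × 0.8396 = 169.1, giving T = 169.1 / 2.611 = 64.8 N.

T ≈ 64.8 N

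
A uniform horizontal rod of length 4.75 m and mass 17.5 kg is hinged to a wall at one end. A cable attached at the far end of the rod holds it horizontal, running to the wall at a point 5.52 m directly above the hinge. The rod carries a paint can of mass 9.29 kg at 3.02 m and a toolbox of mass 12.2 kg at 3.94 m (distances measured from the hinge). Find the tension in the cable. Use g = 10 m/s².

T ≈ 327 N

Take moments about the hinge.
Beam weight: 17.5 × 10 = 175 N down at 2.375 m → arm 2.375 m, τ = 175 × 2.375 = 415.6 N·m clockwise.
Paint can: 9.29 × 10 = 92.9 N down at 3.02 m → arm 3.02 m, τ = 92.9 × 3.02 = 280.6 N·m clockwise.
Toolbox: 12.2 × 10 = 122 N down at 3.94 m → arm 3.94 m, τ = 122 × 3.94 = 480.7 N·m clockwise.
Total clockwise load moment = 1177 N·m.
The cable tension T acts at 4.75 m; only its component perpendicular to the rod, T sinθ, produces torque. sinθ = h/√(h²+d²) = 5.52/√(5.52²+4.75²) = 0.758.
For rotational equilibrium, T × 4.75 × 0.758 = 1177, so T = 1177 / 3.601 = 327 N.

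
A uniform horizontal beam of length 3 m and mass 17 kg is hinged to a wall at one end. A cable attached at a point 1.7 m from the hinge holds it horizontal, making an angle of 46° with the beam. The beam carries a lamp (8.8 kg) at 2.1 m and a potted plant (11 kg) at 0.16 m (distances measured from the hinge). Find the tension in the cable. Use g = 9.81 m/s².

About the hinge:
Beam weight: 17 × 9.81 = 166.8 N down at 1.5 m → arm 1.5 m, τ = 166.8 × 1.5 = 250.2 N·m clockwise.
Lamp: 8.8 × 9.81 = 86.33 N down at 2.1 m → arm 2.1 m, τ = 86.33 × 2.1 = 181.3 N·m clockwise.
Potted plant: 11 × 9.81 = 107.9 N down at 0.16 m → arm 0.16 m, τ = 107.9 × 0.16 = 17.26 N·m clockwise.
Total clockwise load moment = 448.8 N·m.
The cable tension T acts at 1.7 m; only its component perpendicular to the beam, T sinθ, produces torque. sin 46° = 0.7193.
Στ = 0 ⇒ T × 1.7 × 0.7193 = 448.8 ⇒ T = 448.8 / 1.223 = 367 N.

T ≈ 367 N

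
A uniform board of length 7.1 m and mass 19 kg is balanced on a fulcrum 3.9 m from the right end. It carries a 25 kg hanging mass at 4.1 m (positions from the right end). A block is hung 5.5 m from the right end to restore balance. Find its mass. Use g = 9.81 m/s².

Sum moments about the fulcrum (at 3.9 m from the right end) (the support reaction has zero arm there).
Beam weight: 19 × 9.81 = 186.4 N down at 3.55 m → arm 0.35 m, τ = 186.4 × 0.35 = 65.24 N·m clockwise.
Hanging mass: 25 × 9.81 = 245.2 N down at 4.1 m → arm 0.2 m, τ = 245.2 × 0.2 = 49.04 N·m counterclockwise.
Net moment of known loads = 16.2 N·m clockwise.
An unknown mass m at 5.5 m has arm 1.6 m; its moment is m·g·1.6 counterclockwise.
Balancing moments: m × 9.81 × 1.6 = 16.2, giving m = 16.2 / (9.81 × 1.6) = 1.03 kg.

m ≈ 1.03 kg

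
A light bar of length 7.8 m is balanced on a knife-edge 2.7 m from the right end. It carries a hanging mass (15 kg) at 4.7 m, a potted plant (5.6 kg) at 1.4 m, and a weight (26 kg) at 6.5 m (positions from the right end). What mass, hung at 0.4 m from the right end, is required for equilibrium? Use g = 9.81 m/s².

Take moments about the knife-edge (at 2.7 m from the right end).
Hanging mass: 15 × 9.81 = 147.2 N down at 4.7 m → arm 2 m, τ = 147.2 × 2 = 294.4 N·m counterclockwise.
Potted plant: 5.6 × 9.81 = 54.94 N down at 1.4 m → arm 1.3 m, τ = 54.94 × 1.3 = 71.42 N·m clockwise.
Weight: 26 × 9.81 = 255.1 N down at 6.5 m → arm 3.8 m, τ = 255.1 × 3.8 = 969.4 N·m counterclockwise.
Net moment of known loads = 1192 N·m counterclockwise.
An unknown mass m at 0.4 m has arm 2.3 m; its moment is m·g·2.3 clockwise.
Στ = 0 ⇒ m × 9.81 × 2.3 = 1192 ⇒ m = 1192 / (9.81 × 2.3) = 52.8 kg.

m ≈ 52.8 kg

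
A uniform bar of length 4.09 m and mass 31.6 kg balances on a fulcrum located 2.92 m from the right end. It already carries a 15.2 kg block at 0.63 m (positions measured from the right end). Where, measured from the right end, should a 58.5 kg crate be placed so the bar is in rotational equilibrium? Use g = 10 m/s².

x ≈ 3.99 m from the right end

Take moments about the fulcrum (at 2.92 m from the right end).
Beam weight: 31.6 × 10 = 316 N down at 2.045 m → arm 0.875 m, τ = 316 × 0.875 = 276.5 N·m clockwise.
Block: 15.2 × 10 = 152 N down at 0.63 m → arm 2.29 m, τ = 152 × 2.29 = 348.1 N·m clockwise.
Net moment of existing loads = 624.6 N·m clockwise.
The crate weighs 58.5 × 10 = 585 N and must supply an equal counterclockwise moment, so its lever arm about the fulcrum is 624.6 / 585 = 1.07 m.
That puts it at 2.92 + 1.07 = 3.99 m from the right end.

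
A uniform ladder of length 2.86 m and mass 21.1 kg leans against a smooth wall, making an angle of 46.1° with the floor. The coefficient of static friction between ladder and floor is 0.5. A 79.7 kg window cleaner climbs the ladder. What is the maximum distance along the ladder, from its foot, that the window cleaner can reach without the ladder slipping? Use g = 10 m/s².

Taking torques about the foot of the ladder:
Ladder weight 21.1×10 = 211 N acts at 1.43 m along the ladder; its horizontal arm is 1.43·cos46.1° = 0.9916 m → τ = 209.2 N·m clockwise.
Window cleaner weight 79.7×10 = 797 N at distance d → arm d·cos46.1° → τ = 797·d·0.6934 clockwise.
Wall normal N at the top has arm L sinθ = 2.061 m counterclockwise, so Στ = 0 gives N·2.061 = 209.2 + 552.6·d.
ΣFy = 0 ⇒ N_floor = 1008 N, so the maximum friction is μ_s·N_floor = 0.5×1008 = 504 N. ΣFx = 0 ⇒ N_wall = f, so at the slipping point N = 504 N.
Substituting: 504×2.061 = 209.2 + 552.6·d ⇒ d = (1039 − 209.2) / 552.6 = 1.5 m.

d ≈ 1.5 m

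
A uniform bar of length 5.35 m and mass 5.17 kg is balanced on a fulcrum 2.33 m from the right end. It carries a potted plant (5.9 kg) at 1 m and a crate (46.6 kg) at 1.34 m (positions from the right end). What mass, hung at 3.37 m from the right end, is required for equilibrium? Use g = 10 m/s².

m ≈ 50.2 kg

Taking torques about the fulcrum (at 2.33 m from the right end):
Beam weight: 5.17 × 10 = 51.7 N down at 2.675 m → arm 0.345 m, τ = 51.7 × 0.345 = 17.84 N·m counterclockwise.
Potted plant: 5.9 × 10 = 59 N down at 1 m → arm 1.33 m, τ = 59 × 1.33 = 78.47 N·m clockwise.
Crate: 46.6 × 10 = 466 N down at 1.34 m → arm 0.99 m, τ = 466 × 0.99 = 461.3 N·m clockwise.
Net moment of known loads = 521.9 N·m clockwise.
An unknown mass m at 3.37 m has arm 1.04 m; its moment is m·g·1.04 counterclockwise.
Στ = 0 ⇒ m × 10 × 1.04 = 521.9 ⇒ m = 521.9 / (10 × 1.04) = 50.2 kg.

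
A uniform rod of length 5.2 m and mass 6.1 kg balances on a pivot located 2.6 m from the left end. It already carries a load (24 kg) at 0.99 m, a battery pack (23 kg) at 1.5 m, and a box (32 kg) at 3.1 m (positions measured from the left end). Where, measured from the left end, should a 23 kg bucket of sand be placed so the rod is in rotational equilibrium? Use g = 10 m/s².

Choose the pivot (at 2.6 m from the left end) as the axis so the support reaction has zero arm there.
Beam weight: acts at the pivot, moment arm 0 → no torque.
Load: 24 × 10 = 240 N down at 0.99 m → arm 1.61 m, τ = 240 × 1.61 = 386.4 N·m counterclockwise.
Battery pack: 23 × 10 = 230 N down at 1.5 m → arm 1.1 m, τ = 230 × 1.1 = 253 N·m counterclockwise.
Box: 32 × 10 = 320 N down at 3.1 m → arm 0.5 m, τ = 320 × 0.5 = 160 N·m clockwise.
Net moment of existing loads = 479.4 N·m counterclockwise.
The bucket of sand weighs 23 × 10 = 230 N and must supply an equal clockwise moment, so its lever arm about the pivot is 479.4 / 230 = 2.08 m.
That puts it at 2.6 + 2.08 = 4.68 m from the left end.

x ≈ 4.68 m from the left end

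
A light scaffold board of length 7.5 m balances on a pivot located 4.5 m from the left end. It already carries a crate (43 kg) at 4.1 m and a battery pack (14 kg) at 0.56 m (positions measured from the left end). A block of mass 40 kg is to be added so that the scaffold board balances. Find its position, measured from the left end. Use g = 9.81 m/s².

x ≈ 6.31 m from the left end

Taking torques about the pivot (at 4.5 m from the left end):
Crate: 43 × 9.81 = 421.8 N down at 4.1 m → arm 0.4 m, τ = 421.8 × 0.4 = 168.7 N·m counterclockwise.
Battery pack: 14 × 9.81 = 137.3 N down at 0.56 m → arm 3.94 m, τ = 137.3 × 3.94 = 541 N·m counterclockwise.
Net moment of existing loads = 709.7 N·m counterclockwise.
The block weighs 40 × 9.81 = 392.4 N and must supply an equal clockwise moment, so its lever arm about the pivot is 709.7 / 392.4 = 1.81 m.
That puts it at 4.5 + 1.81 = 6.31 m from the left end.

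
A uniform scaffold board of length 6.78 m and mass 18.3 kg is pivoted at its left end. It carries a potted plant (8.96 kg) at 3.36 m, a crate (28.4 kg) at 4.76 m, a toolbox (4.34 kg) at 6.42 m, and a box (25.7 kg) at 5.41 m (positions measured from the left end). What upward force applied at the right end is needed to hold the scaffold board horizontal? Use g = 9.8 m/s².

F ≈ 570 N

Sum moments about the left end (the unknown pivot reaction has zero arm there).
Beam weight: 18.3 × 9.8 = 179.3 N down at 3.39 m → arm 3.39 m, τ = 179.3 × 3.39 = 607.8 N·m clockwise.
Potted plant: 8.96 × 9.8 = 87.81 N down at 3.36 m → arm 3.36 m, τ = 87.81 × 3.36 = 295 N·m clockwise.
Crate: 28.4 × 9.8 = 278.3 N down at 4.76 m → arm 4.76 m, τ = 278.3 × 4.76 = 1325 N·m clockwise.
Toolbox: 4.34 × 9.8 = 42.53 N down at 6.42 m → arm 6.42 m, τ = 42.53 × 6.42 = 273 N·m clockwise.
Box: 25.7 × 9.8 = 251.9 N down at 5.41 m → arm 5.41 m, τ = 251.9 × 5.41 = 1363 N·m clockwise.
Net moment of the loads = 3864 N·m clockwise.
The upward force F acts at the right end, arm 6.78 m, giving F × 6.78 counterclockwise.
Στ = 0 ⇒ F × 6.78 = 3864 ⇒ F = 3864 / 6.78 = 570 N.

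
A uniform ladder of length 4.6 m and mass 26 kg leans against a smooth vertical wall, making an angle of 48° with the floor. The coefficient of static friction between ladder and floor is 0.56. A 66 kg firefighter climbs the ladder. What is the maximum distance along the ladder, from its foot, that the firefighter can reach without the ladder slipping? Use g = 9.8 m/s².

d ≈ 3.08 m

Take moments about the foot of the ladder.
Ladder weight 26×9.8 = 254.8 N acts at 2.3 m along the ladder; its horizontal arm is 2.3·cos48° = 1.539 m → τ = 392.1 N·m clockwise.
Firefighter weight 66×9.8 = 646.8 N at distance d → arm d·cos48° → τ = 646.8·d·0.6691 clockwise.
Wall normal N at the top has arm L sinθ = 3.418 m counterclockwise, so Στ = 0 gives N·3.418 = 392.1 + 432.8·d.
ΣFy = 0 ⇒ N_floor = 901.6 N, so the maximum friction is μ_s·N_floor = 0.56×901.6 = 504.9 N. ΣFx = 0 ⇒ N_wall = f, so at the slipping point N = 504.9 N.
Substituting: 504.9×3.418 = 392.1 + 432.8·d ⇒ d = (1726 − 392.1) / 432.8 = 3.08 m.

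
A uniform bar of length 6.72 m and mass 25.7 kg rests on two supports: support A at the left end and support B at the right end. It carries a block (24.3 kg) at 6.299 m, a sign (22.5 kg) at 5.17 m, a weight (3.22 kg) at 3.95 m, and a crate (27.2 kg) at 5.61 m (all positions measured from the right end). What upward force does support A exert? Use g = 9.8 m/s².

Take moments about support B.
Beam weight: 25.7 × 9.8 = 251.9 N down at 3.36 m → arm 3.36 m, τ = 251.9 × 3.36 = 846.4 N·m counterclockwise.
Block: 24.3 × 9.8 = 238.1 N down at 6.299 m → arm 6.299 m, τ = 238.1 × 6.299 = 1500 N·m counterclockwise.
Sign: 22.5 × 9.8 = 220.5 N down at 5.17 m → arm 5.17 m, τ = 220.5 × 5.17 = 1140 N·m counterclockwise.
Weight: 3.22 × 9.8 = 31.56 N down at 3.95 m → arm 3.95 m, τ = 31.56 × 3.95 = 124.7 N·m counterclockwise.
Crate: 27.2 × 9.8 = 266.6 N down at 5.61 m → arm 5.61 m, τ = 266.6 × 5.61 = 1496 N·m counterclockwise.
Net load moment about support B = 5107 N·m counterclockwise.
Reaction R at support A is upward at 6.72 m, arm 6.72 m → moment R × 6.72 clockwise.
Balancing moments: R × 6.72 = 5107, giving R = 760 N.

R_A ≈ 760 N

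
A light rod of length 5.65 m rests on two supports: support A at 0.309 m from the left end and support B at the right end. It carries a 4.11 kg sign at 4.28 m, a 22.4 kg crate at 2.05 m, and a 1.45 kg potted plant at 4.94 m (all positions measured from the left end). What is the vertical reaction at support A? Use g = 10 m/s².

Sum moments about support B (its reaction then has zero moment arm).
Sign: 4.11 × 10 = 41.1 N down at 4.28 m → arm 1.37 m, τ = 41.1 × 1.37 = 56.31 N·m counterclockwise.
Crate: 22.4 × 10 = 224 N down at 2.05 m → arm 3.6 m, τ = 224 × 3.6 = 806.4 N·m counterclockwise.
Potted plant: 1.45 × 10 = 14.5 N down at 4.94 m → arm 0.71 m, τ = 14.5 × 0.71 = 10.29 N·m counterclockwise.
Net load moment about support B = 873 N·m counterclockwise.
Reaction R at support A is upward at 0.309 m, arm 5.341 m → moment R × 5.341 clockwise.
For rotational equilibrium, R × 5.341 = 873, so R = 163 N.

R_A ≈ 163 N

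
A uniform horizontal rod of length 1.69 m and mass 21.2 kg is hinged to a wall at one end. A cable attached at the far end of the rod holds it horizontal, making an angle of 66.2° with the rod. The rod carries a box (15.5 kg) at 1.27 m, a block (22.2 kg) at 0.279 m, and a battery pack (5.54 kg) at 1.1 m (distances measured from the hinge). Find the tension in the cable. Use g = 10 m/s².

T ≈ 323 N

Take moments about the hinge.
Beam weight: 21.2 × 10 = 212 N down at 0.845 m → arm 0.845 m, τ = 212 × 0.845 = 179.1 N·m clockwise.
Box: 15.5 × 10 = 155 N down at 1.27 m → arm 1.27 m, τ = 155 × 1.27 = 196.8 N·m clockwise.
Block: 22.2 × 10 = 222 N down at 0.279 m → arm 0.279 m, τ = 222 × 0.279 = 61.94 N·m clockwise.
Battery pack: 5.54 × 10 = 55.4 N down at 1.1 m → arm 1.1 m, τ = 55.4 × 1.1 = 60.94 N·m clockwise.
Total clockwise load moment = 498.8 N·m.
The cable tension T acts at 1.69 m; only its component perpendicular to the rod, T sinθ, produces torque. sin 66.2° = 0.915.
Στ = 0 ⇒ T × 1.69 × 0.915 = 498.8 ⇒ T = 498.8 / 1.546 = 323 N.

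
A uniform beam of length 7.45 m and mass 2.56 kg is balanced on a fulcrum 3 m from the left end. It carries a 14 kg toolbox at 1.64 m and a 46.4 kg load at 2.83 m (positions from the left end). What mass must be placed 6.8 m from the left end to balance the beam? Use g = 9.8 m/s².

m ≈ 6.6 kg

Choose the fulcrum (at 3 m from the left end) as the axis so the support reaction has zero arm there.
Beam weight: 2.56 × 9.8 = 25.09 N down at 3.725 m → arm 0.725 m, τ = 25.09 × 0.725 = 18.19 N·m clockwise.
Toolbox: 14 × 9.8 = 137.2 N down at 1.64 m → arm 1.36 m, τ = 137.2 × 1.36 = 186.6 N·m counterclockwise.
Load: 46.4 × 9.8 = 454.7 N down at 2.83 m → arm 0.17 m, τ = 454.7 × 0.17 = 77.3 N·m counterclockwise.
Net moment of known loads = 245.7 N·m counterclockwise.
An unknown mass m at 6.8 m has arm 3.8 m; its moment is m·g·3.8 clockwise.
For rotational equilibrium, m × 9.8 × 3.8 = 245.7, so m = 245.7 / (9.8 × 3.8) = 6.6 kg.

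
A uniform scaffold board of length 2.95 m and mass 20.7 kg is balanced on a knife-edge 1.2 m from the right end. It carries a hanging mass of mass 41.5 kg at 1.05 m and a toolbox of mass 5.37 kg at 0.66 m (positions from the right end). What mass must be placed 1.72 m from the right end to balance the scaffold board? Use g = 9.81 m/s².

Choose the knife-edge (at 1.2 m from the right end) as the axis so the support reaction has zero arm there.
Beam weight: 20.7 × 9.81 = 203.1 N down at 1.475 m → arm 0.275 m, τ = 203.1 × 0.275 = 55.85 N·m counterclockwise.
Hanging mass: 41.5 × 9.81 = 407.1 N down at 1.05 m → arm 0.15 m, τ = 407.1 × 0.15 = 61.06 N·m clockwise.
Toolbox: 5.37 × 9.81 = 52.68 N down at 0.66 m → arm 0.54 m, τ = 52.68 × 0.54 = 28.45 N·m clockwise.
Net moment of known loads = 33.66 N·m clockwise.
An unknown mass m at 1.72 m has arm 0.52 m; its moment is m·g·0.52 counterclockwise.
Setting net torque to zero: m × 9.81 × 0.52 = 33.66 → m = 33.66 / (9.81 × 0.52) = 6.6 kg.

m ≈ 6.6 kg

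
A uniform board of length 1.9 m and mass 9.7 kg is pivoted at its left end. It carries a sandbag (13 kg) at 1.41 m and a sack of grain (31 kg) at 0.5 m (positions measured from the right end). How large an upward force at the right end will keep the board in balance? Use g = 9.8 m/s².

Take moments about the left end.
Beam weight: 9.7 × 9.8 = 95.06 N down at 0.95 m → arm 0.95 m, τ = 95.06 × 0.95 = 90.31 N·m clockwise.
Sandbag: 13 × 9.8 = 127.4 N down at 1.41 m → arm 0.49 m, τ = 127.4 × 0.49 = 62.43 N·m clockwise.
Sack of grain: 31 × 9.8 = 303.8 N down at 0.5 m → arm 1.4 m, τ = 303.8 × 1.4 = 425.3 N·m clockwise.
Net moment of the loads = 578 N·m clockwise.
The upward force F acts at the right end, arm 1.9 m, giving F × 1.9 counterclockwise.
Στ = 0 ⇒ F × 1.9 = 578 ⇒ F = 578 / 1.9 = 304 N.

F ≈ 304 N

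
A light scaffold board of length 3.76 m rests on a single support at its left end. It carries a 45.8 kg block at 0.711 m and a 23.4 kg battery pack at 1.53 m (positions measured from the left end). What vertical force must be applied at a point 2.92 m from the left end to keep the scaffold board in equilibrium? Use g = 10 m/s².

Take moments about the left end.
Block: 45.8 × 10 = 458 N down at 0.711 m → arm 0.711 m, τ = 458 × 0.711 = 325.6 N·m clockwise.
Battery pack: 23.4 × 10 = 234 N down at 1.53 m → arm 1.53 m, τ = 234 × 1.53 = 358 N·m clockwise.
Net moment of the loads = 683.6 N·m clockwise.
The upward force F acts at a point 2.92 m from the left end, arm 2.92 m, giving F × 2.92 counterclockwise.
Setting net torque to zero: F × 2.92 = 683.6 → F = 683.6 / 2.92 = 234 N.

F ≈ 234 N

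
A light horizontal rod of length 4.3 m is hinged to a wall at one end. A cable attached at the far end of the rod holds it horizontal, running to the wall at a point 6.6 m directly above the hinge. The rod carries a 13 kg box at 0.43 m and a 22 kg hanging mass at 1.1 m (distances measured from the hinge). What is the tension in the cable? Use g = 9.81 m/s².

Taking torques about the hinge:
Box: 13 × 9.81 = 127.5 N down at 0.43 m → arm 0.43 m, τ = 127.5 × 0.43 = 54.82 N·m clockwise.
Hanging mass: 22 × 9.81 = 215.8 N down at 1.1 m → arm 1.1 m, τ = 215.8 × 1.1 = 237.4 N·m clockwise.
Total clockwise load moment = 292.2 N·m.
The cable tension T acts at 4.3 m; only its component perpendicular to the rod, T sinθ, produces torque. sinθ = h/√(h²+d²) = 6.6/√(6.6²+4.3²) = 0.8379.
Στ = 0 ⇒ T × 4.3 × 0.8379 = 292.2 ⇒ T = 292.2 / 3.603 = 81.1 N.

T ≈ 81.1 N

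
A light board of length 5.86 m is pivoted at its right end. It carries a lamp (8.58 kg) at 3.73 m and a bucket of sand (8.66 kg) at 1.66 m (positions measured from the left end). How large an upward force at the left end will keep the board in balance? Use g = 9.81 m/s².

F ≈ 91.5 N

Take moments about the right end.
Lamp: 8.58 × 9.81 = 84.17 N down at 3.73 m → arm 2.13 m, τ = 84.17 × 2.13 = 179.3 N·m counterclockwise.
Bucket of sand: 8.66 × 9.81 = 84.95 N down at 1.66 m → arm 4.2 m, τ = 84.95 × 4.2 = 356.8 N·m counterclockwise.
Net moment of the loads = 536.1 N·m counterclockwise.
The upward force F acts at the left end, arm 5.86 m, giving F × 5.86 clockwise.
For rotational equilibrium, F × 5.86 = 536.1, so F = 536.1 / 5.86 = 91.5 N.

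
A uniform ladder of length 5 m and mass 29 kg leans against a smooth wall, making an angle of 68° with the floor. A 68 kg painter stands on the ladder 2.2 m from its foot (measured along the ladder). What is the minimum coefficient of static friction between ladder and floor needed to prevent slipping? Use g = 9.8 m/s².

μ_min ≈ 0.185

Sum moments about the foot of the ladder (the floor normal and friction both act there and drop out).
Ladder weight 29×9.8 = 284.2 N acts at 2.5 m along the ladder; its horizontal arm is 2.5·cos68° = 0.9365 m → τ = 266.2 N·m clockwise.
Painter: 68×9.8 = 666.4 N at 2.2 m → arm 0.8241 m → τ = 549.2 N·m clockwise.
Wall normal N acts horizontally at the top; its moment arm is the height L sinθ = 5·sin68° = 4.636 m, counterclockwise.
Balancing moments: N × 4.636 = 815.4, giving N = 175.9 N.
ΣFx = 0 ⇒ f = N_wall = 175.9 N. ΣFy = 0 ⇒ N_floor = 950.6 N.
μ_min = f / N_floor = 175.9 / 950.6 = 0.185.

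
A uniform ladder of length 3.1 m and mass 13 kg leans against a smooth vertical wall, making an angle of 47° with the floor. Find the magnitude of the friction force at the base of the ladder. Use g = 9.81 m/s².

f ≈ 59.5 N

Take moments about the foot of the ladder.
Ladder weight 13×9.81 = 127.5 N acts at 1.55 m along the ladder; its horizontal arm is 1.55·cos47° = 1.057 m → τ = 134.8 N·m clockwise.
Wall normal N acts horizontally at the top; its moment arm is the height L sinθ = 3.1·sin47° = 2.267 m, counterclockwise.
For rotational equilibrium, N × 2.267 = 134.8, so N = 59.5 N.
ΣFx = 0: friction at the foot balances the wall's push, so f = N_wall = 59.5 N.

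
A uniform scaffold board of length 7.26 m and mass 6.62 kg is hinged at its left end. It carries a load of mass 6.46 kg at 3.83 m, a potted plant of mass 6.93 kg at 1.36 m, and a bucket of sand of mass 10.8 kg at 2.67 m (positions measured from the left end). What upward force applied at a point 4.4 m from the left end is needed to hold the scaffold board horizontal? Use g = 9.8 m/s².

About the left end:
Beam weight: 6.62 × 9.8 = 64.88 N down at 3.63 m → arm 3.63 m, τ = 64.88 × 3.63 = 235.5 N·m clockwise.
Load: 6.46 × 9.8 = 63.31 N down at 3.83 m → arm 3.83 m, τ = 63.31 × 3.83 = 242.5 N·m clockwise.
Potted plant: 6.93 × 9.8 = 67.91 N down at 1.36 m → arm 1.36 m, τ = 67.91 × 1.36 = 92.36 N·m clockwise.
Bucket of sand: 10.8 × 9.8 = 105.8 N down at 2.67 m → arm 2.67 m, τ = 105.8 × 2.67 = 282.5 N·m clockwise.
Net moment of the loads = 852.9 N·m clockwise.
The upward force F acts at a point 4.4 m from the left end, arm 4.4 m, giving F × 4.4 counterclockwise.
Balancing moments: F × 4.4 = 852.9, giving F = 852.9 / 4.4 = 194 N.

F ≈ 194 N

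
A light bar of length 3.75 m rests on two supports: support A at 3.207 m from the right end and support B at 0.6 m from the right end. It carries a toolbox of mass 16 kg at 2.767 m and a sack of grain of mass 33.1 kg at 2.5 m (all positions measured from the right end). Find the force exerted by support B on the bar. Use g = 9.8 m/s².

Choose support A as the axis so its reaction then has zero moment arm.
Toolbox: 16 × 9.8 = 156.8 N down at 2.767 m → arm 0.44 m, τ = 156.8 × 0.44 = 68.99 N·m clockwise.
Sack of grain: 33.1 × 9.8 = 324.4 N down at 2.5 m → arm 0.707 m, τ = 324.4 × 0.707 = 229.4 N·m clockwise.
Net load moment about support A = 298.4 N·m clockwise.
Reaction R at support B is upward at 0.6 m, arm 2.607 m → moment R × 2.607 counterclockwise.
For rotational equilibrium, R × 2.607 = 298.4, so R = 114 N.

R_B ≈ 114 N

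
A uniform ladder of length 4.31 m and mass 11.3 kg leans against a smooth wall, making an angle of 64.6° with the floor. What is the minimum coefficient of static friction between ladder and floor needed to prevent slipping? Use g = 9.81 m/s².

Sum moments about the foot of the ladder (the floor normal and friction both act there and drop out).
Ladder weight 11.3×9.81 = 110.9 N acts at 2.155 m along the ladder; its horizontal arm is 2.155·cos64.6° = 0.9244 m → τ = 102.5 N·m clockwise.
Wall normal N acts horizontally at the top; its moment arm is the height L sinθ = 4.31·sin64.6° = 3.893 m, counterclockwise.
Στ = 0 ⇒ N × 3.893 = 102.5 ⇒ N = 26.33 N.
ΣFx = 0 ⇒ f = N_wall = 26.33 N. ΣFy = 0 ⇒ N_floor = 110.9 N.
μ_min = f / N_floor = 26.33 / 110.9 = 0.237.

μ_min ≈ 0.237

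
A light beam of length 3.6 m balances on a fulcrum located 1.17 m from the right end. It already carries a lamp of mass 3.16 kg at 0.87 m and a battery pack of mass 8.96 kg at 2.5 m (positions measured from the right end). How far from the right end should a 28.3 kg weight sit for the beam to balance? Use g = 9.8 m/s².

Sum moments about the fulcrum (at 1.17 m from the right end) (the support reaction has zero arm there).
Lamp: 3.16 × 9.8 = 30.97 N down at 0.87 m → arm 0.3 m, τ = 30.97 × 0.3 = 9.291 N·m clockwise.
Battery pack: 8.96 × 9.8 = 87.81 N down at 2.5 m → arm 1.33 m, τ = 87.81 × 1.33 = 116.8 N·m counterclockwise.
Net moment of existing loads = 107.5 N·m counterclockwise.
The weight weighs 28.3 × 9.8 = 277.3 N and must supply an equal clockwise moment, so its lever arm about the fulcrum is 107.5 / 277.3 = 0.388 m.
That puts it at 1.17 − 0.388 = 0.782 m from the right end.

x ≈ 0.782 m from the right end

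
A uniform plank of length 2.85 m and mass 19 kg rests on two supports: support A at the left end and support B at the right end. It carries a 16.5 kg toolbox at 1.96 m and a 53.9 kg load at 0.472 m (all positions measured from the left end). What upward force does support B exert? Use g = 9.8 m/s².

Sum moments about support A (its reaction then has zero moment arm).
Beam weight: 19 × 9.8 = 186.2 N down at 1.425 m → arm 1.425 m, τ = 186.2 × 1.425 = 265.3 N·m clockwise.
Toolbox: 16.5 × 9.8 = 161.7 N down at 1.96 m → arm 1.96 m, τ = 161.7 × 1.96 = 316.9 N·m clockwise.
Load: 53.9 × 9.8 = 528.2 N down at 0.472 m → arm 0.472 m, τ = 528.2 × 0.472 = 249.3 N·m clockwise.
Net load moment about support A = 831.5 N·m clockwise.
Reaction R at support B is upward at 2.85 m, arm 2.85 m → moment R × 2.85 counterclockwise.
Στ = 0 ⇒ R × 2.85 = 831.5 ⇒ R = 292 N.

R_B ≈ 292 N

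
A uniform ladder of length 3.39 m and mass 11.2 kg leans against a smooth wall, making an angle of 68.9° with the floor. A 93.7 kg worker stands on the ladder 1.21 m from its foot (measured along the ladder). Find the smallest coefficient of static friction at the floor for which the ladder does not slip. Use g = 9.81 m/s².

μ_min ≈ 0.144

Choose the foot of the ladder as the axis so the floor normal and friction both act there and drop out.
Ladder weight 11.2×9.81 = 109.9 N acts at 1.695 m along the ladder; its horizontal arm is 1.695·cos68.9° = 0.6102 m → τ = 67.06 N·m clockwise.
Worker: 93.7×9.81 = 919.2 N at 1.21 m → arm 0.4356 m → τ = 400.4 N·m clockwise.
Wall normal N acts horizontally at the top; its moment arm is the height L sinθ = 3.39·sin68.9° = 3.163 m, counterclockwise.
For rotational equilibrium, N × 3.163 = 467.5, so N = 147.8 N.
ΣFx = 0 ⇒ f = N_wall = 147.8 N. ΣFy = 0 ⇒ N_floor = 1029 N.
μ_min = f / N_floor = 147.8 / 1029 = 0.144.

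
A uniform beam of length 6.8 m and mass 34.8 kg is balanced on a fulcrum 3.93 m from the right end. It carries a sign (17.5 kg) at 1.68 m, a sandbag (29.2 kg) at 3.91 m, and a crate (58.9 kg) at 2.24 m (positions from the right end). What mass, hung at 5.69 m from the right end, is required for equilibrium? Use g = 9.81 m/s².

m ≈ 89.7 kg

Choose the fulcrum (at 3.93 m from the right end) as the axis so the support reaction has zero arm there.
Beam weight: 34.8 × 9.81 = 341.4 N down at 3.4 m → arm 0.53 m, τ = 341.4 × 0.53 = 180.9 N·m clockwise.
Sign: 17.5 × 9.81 = 171.7 N down at 1.68 m → arm 2.25 m, τ = 171.7 × 2.25 = 386.3 N·m clockwise.
Sandbag: 29.2 × 9.81 = 286.5 N down at 3.91 m → arm 0.02 m, τ = 286.5 × 0.02 = 5.73 N·m clockwise.
Crate: 58.9 × 9.81 = 577.8 N down at 2.24 m → arm 1.69 m, τ = 577.8 × 1.69 = 976.5 N·m clockwise.
Net moment of known loads = 1549 N·m clockwise.
An unknown mass m at 5.69 m has arm 1.76 m; its moment is m·g·1.76 counterclockwise.
Setting net torque to zero: m × 9.81 × 1.76 = 1549 → m = 1549 / (9.81 × 1.76) = 89.7 kg.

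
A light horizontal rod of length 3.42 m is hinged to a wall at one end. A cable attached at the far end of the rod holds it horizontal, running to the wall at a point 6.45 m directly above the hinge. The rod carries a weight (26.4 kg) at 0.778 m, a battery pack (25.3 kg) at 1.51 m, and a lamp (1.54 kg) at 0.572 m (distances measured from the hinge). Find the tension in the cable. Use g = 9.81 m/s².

T ≈ 194 N

About the hinge:
Weight: 26.4 × 9.81 = 259 N down at 0.778 m → arm 0.778 m, τ = 259 × 0.778 = 201.5 N·m clockwise.
Battery pack: 25.3 × 9.81 = 248.2 N down at 1.51 m → arm 1.51 m, τ = 248.2 × 1.51 = 374.8 N·m clockwise.
Lamp: 1.54 × 9.81 = 15.11 N down at 0.572 m → arm 0.572 m, τ = 15.11 × 0.572 = 8.643 N·m clockwise.
Total clockwise load moment = 584.9 N·m.
The cable tension T acts at 3.42 m; only its component perpendicular to the rod, T sinθ, produces torque. sinθ = h/√(h²+d²) = 6.45/√(6.45²+3.42²) = 0.8835.
Setting net torque to zero: T × 3.42 × 0.8835 = 584.9 → T = 584.9 / 3.022 = 194 N.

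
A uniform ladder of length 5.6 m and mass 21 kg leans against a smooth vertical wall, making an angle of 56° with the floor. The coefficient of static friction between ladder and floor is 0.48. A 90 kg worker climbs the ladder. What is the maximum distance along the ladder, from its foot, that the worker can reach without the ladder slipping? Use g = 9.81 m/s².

Taking torques about the foot of the ladder:
Ladder weight 21×9.81 = 206 N acts at 2.8 m along the ladder; its horizontal arm is 2.8·cos56° = 1.566 m → τ = 322.6 N·m clockwise.
Worker weight 90×9.81 = 882.9 N at distance d → arm d·cos56° → τ = 882.9·d·0.5592 clockwise.
Wall normal N at the top has arm L sinθ = 4.643 m counterclockwise, so Στ = 0 gives N·4.643 = 322.6 + 493.7·d.
ΣFy = 0 ⇒ N_floor = 1089 N, so the maximum friction is μ_s·N_floor = 0.48×1089 = 522.7 N. ΣFx = 0 ⇒ N_wall = f, so at the slipping point N = 522.7 N.
Substituting: 522.7×4.643 = 322.6 + 493.7·d ⇒ d = (2427 − 322.6) / 493.7 = 4.26 m.

d ≈ 4.26 m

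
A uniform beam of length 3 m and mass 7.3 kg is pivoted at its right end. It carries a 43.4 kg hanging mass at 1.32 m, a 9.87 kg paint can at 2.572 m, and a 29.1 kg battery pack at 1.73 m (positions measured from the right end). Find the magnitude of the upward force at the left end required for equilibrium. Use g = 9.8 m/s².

F ≈ 470 N

About the right end:
Beam weight: 7.3 × 9.8 = 71.54 N down at 1.5 m → arm 1.5 m, τ = 71.54 × 1.5 = 107.3 N·m counterclockwise.
Hanging mass: 43.4 × 9.8 = 425.3 N down at 1.32 m → arm 1.32 m, τ = 425.3 × 1.32 = 561.4 N·m counterclockwise.
Paint can: 9.87 × 9.8 = 96.73 N down at 2.572 m → arm 2.572 m, τ = 96.73 × 2.572 = 248.8 N·m counterclockwise.
Battery pack: 29.1 × 9.8 = 285.2 N down at 1.73 m → arm 1.73 m, τ = 285.2 × 1.73 = 493.4 N·m counterclockwise.
Net moment of the loads = 1411 N·m counterclockwise.
The upward force F acts at the left end, arm 3 m, giving F × 3 clockwise.
Balancing moments: F × 3 = 1411, giving F = 1411 / 3 = 470 N.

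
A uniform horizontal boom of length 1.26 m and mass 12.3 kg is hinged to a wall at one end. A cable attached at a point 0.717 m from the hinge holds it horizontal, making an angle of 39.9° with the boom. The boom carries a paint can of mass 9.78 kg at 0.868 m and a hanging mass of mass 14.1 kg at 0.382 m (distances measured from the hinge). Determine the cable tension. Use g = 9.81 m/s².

About the hinge:
Beam weight: 12.3 × 9.81 = 120.7 N down at 0.63 m → arm 0.63 m, τ = 120.7 × 0.63 = 76.04 N·m clockwise.
Paint can: 9.78 × 9.81 = 95.94 N down at 0.868 m → arm 0.868 m, τ = 95.94 × 0.868 = 83.28 N·m clockwise.
Hanging mass: 14.1 × 9.81 = 138.3 N down at 0.382 m → arm 0.382 m, τ = 138.3 × 0.382 = 52.83 N·m clockwise.
Total clockwise load moment = 212.1 N·m.
The cable tension T acts at 0.717 m; only its component perpendicular to the boom, T sinθ, produces torque. sin 39.9° = 0.6414.
Balancing moments: T × 0.717 × 0.6414 = 212.1, giving T = 212.1 / 0.4599 = 461 N.

T ≈ 461 N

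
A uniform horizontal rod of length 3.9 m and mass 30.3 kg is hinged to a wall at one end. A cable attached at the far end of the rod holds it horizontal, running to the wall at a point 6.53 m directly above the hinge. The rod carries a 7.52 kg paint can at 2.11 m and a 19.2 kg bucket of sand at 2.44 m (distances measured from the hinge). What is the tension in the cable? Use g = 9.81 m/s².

T ≈ 357 N

Sum moments about the hinge (the unknown hinge reaction has zero arm there).
Beam weight: 30.3 × 9.81 = 297.2 N down at 1.95 m → arm 1.95 m, τ = 297.2 × 1.95 = 579.5 N·m clockwise.
Paint can: 7.52 × 9.81 = 73.77 N down at 2.11 m → arm 2.11 m, τ = 73.77 × 2.11 = 155.7 N·m clockwise.
Bucket of sand: 19.2 × 9.81 = 188.4 N down at 2.44 m → arm 2.44 m, τ = 188.4 × 2.44 = 459.7 N·m clockwise.
Total clockwise load moment = 1195 N·m.
The cable tension T acts at 3.9 m; only its component perpendicular to the rod, T sinθ, produces torque. sinθ = h/√(h²+d²) = 6.53/√(6.53²+3.9²) = 0.8585.
For rotational equilibrium, T × 3.9 × 0.8585 = 1195, so T = 1195 / 3.348 = 357 N.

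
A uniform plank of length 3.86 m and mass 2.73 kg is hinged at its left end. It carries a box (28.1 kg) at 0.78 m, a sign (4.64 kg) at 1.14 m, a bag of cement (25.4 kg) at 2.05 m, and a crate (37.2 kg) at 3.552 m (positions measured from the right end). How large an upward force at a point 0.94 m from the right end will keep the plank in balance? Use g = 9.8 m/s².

F ≈ 543 N

Choose the left end as the axis so the unknown pivot reaction has zero arm there.
Beam weight: 2.73 × 9.8 = 26.75 N down at 1.93 m → arm 1.93 m, τ = 26.75 × 1.93 = 51.63 N·m clockwise.
Box: 28.1 × 9.8 = 275.4 N down at 0.78 m → arm 3.08 m, τ = 275.4 × 3.08 = 848.2 N·m clockwise.
Sign: 4.64 × 9.8 = 45.47 N down at 1.14 m → arm 2.72 m, τ = 45.47 × 2.72 = 123.7 N·m clockwise.
Bag of cement: 25.4 × 9.8 = 248.9 N down at 2.05 m → arm 1.81 m, τ = 248.9 × 1.81 = 450.5 N·m clockwise.
Crate: 37.2 × 9.8 = 364.6 N down at 3.552 m → arm 0.308 m, τ = 364.6 × 0.308 = 112.3 N·m clockwise.
Net moment of the loads = 1586 N·m clockwise.
The upward force F acts at a point 0.94 m from the right end, arm 2.92 m, giving F × 2.92 counterclockwise.
For rotational equilibrium, F × 2.92 = 1586, so F = 1586 / 2.92 = 543 N.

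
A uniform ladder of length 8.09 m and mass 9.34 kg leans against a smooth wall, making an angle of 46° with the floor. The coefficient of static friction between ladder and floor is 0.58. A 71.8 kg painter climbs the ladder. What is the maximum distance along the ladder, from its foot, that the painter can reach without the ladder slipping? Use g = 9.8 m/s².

Taking torques about the foot of the ladder:
Ladder weight 9.34×9.8 = 91.53 N acts at 4.045 m along the ladder; its horizontal arm is 4.045·cos46° = 2.81 m → τ = 257.2 N·m clockwise.
Painter weight 71.8×9.8 = 703.6 N at distance d → arm d·cos46° → τ = 703.6·d·0.6947 clockwise.
Wall normal N at the top has arm L sinθ = 5.819 m counterclockwise, so Στ = 0 gives N·5.819 = 257.2 + 488.8·d.
ΣFy = 0 ⇒ N_floor = 795.1 N, so the maximum friction is μ_s·N_floor = 0.58×795.1 = 461.2 N. ΣFx = 0 ⇒ N_wall = f, so at the slipping point N = 461.2 N.
Substituting: 461.2×5.819 = 257.2 + 488.8·d ⇒ d = (2684 − 257.2) / 488.8 = 4.96 m.

d ≈ 4.96 m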